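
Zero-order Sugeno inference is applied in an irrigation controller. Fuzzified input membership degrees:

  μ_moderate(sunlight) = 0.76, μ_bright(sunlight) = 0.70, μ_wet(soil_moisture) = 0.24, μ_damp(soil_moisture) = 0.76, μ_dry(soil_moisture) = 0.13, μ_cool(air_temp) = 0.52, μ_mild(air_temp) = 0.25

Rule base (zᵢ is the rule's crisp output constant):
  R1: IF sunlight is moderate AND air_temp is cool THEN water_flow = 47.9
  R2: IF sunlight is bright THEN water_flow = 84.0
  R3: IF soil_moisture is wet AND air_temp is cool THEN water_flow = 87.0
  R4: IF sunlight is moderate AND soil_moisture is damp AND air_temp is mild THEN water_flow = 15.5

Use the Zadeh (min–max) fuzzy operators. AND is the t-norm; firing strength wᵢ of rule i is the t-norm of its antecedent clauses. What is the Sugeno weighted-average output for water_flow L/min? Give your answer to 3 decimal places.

R1 (z=47.9): moderate=0.76, cool=0.52; AND[min(a, b)] → w = 0.52
R2 (z=84.0): bright=0.70 → w = 0.70
R3 (z=87.0): wet=0.24, cool=0.52; AND[min(a, b)] → w = 0.24
R4 (z=15.5): moderate=0.76, damp=0.76, mild=0.25; AND[min(a, b)] → w = 0.25
Weighted average = (0.52·47.9 + 0.70·84.0 + 0.24·87.0 + 0.25·15.5) / (0.52 + 0.70 + 0.24 + 0.25)
  = 108.4630 / 1.7100 = 63.429

63.429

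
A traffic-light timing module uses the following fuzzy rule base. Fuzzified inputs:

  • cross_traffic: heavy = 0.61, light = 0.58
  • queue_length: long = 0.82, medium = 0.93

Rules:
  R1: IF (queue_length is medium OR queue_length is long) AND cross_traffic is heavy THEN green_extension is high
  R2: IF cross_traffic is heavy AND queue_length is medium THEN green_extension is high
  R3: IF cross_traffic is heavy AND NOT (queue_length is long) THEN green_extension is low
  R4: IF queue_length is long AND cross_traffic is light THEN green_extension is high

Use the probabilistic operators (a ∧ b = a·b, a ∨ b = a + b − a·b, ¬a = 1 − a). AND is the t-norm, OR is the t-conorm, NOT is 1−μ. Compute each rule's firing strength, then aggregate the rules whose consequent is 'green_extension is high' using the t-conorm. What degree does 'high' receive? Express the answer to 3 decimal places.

0.910

R1: (medium=0.93 OR long=0.82) = 0.9874; AND[a·b] with heavy=0.61 → w = 0.6023
R2: heavy=0.61, medium=0.93; AND[a·b] → w = 0.5673
R3: heavy=0.61, ¬long=1−0.82=0.18; AND[a·b] → w = 0.1098
R4: long=0.82, light=0.58; AND[a·b] → w = 0.4756
Rules with consequent 'high': {R1, R2, R4} → strengths 0.6023, 0.5673, 0.4756
Aggregate via t-conorm [a + b − a·b]: 0.9098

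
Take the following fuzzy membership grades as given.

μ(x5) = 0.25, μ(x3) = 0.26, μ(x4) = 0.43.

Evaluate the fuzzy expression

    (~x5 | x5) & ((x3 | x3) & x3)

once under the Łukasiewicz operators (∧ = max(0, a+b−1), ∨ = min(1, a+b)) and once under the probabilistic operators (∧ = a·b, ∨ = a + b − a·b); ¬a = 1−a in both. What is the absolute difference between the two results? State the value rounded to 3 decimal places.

0.096

Under Łukasiewicz:
  ~x5 = 1 − 0.25 = 0.75
  ~x5 | x5 = min(1, a+b) on (0.75, 0.25) = 1.00
  x3 | x3 = min(1, a+b) on (0.26, 0.26) = 0.52
  (x3 | x3) & x3 = max(0, a+b−1) on (0.52, 0.26) = 0.00
  (~x5 | x5) & ((x3 | x3) & x3) = max(0, a+b−1) on (1.00, 0.00) = 0.00
  → value = 0.0000
Under probabilistic:
  ~x5 = 1 − 0.2500 = 0.7500
  ~x5 | x5 = a + b − a·b on (0.7500, 0.2500) = 0.8125
  x3 | x3 = a + b − a·b on (0.2600, 0.2600) = 0.4524
  (x3 | x3) & x3 = a·b on (0.4524, 0.2600) = 0.1176
  (~x5 | x5) & ((x3 | x3) & x3) = a·b on (0.8125, 0.1176) = 0.0956
  → value = 0.0956
|0.0000 − 0.0956| = 0.096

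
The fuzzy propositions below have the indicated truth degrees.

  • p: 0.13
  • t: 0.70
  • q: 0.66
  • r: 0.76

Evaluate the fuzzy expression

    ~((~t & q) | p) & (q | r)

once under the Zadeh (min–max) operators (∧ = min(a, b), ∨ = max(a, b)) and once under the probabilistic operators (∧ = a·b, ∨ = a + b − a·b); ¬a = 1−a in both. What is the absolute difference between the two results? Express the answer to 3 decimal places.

Under Zadeh (min–max):
  ~t = 1 − 0.70 = 0.30
  ~t & q = min(a, b) on (0.30, 0.66) = 0.30
  (~t & q) | p = max(a, b) on (0.30, 0.13) = 0.30
  ~((~t & q) | p) = 1 − 0.30 = 0.70
  q | r = max(a, b) on (0.66, 0.76) = 0.76
  ~((~t & q) | p) & (q | r) = min(a, b) on (0.70, 0.76) = 0.70
  → value = 0.7000
Under probabilistic:
  ~t = 1 − 0.7000 = 0.3000
  ~t & q = a·b on (0.3000, 0.6600) = 0.1980
  (~t & q) | p = a + b − a·b on (0.1980, 0.1300) = 0.3023
  ~((~t & q) | p) = 1 − 0.3023 = 0.6977
  q | r = a + b − a·b on (0.6600, 0.7600) = 0.9184
  ~((~t & q) | p) & (q | r) = a·b on (0.6977, 0.9184) = 0.6408
  → value = 0.6408
|0.7000 − 0.6408| = 0.059

0.059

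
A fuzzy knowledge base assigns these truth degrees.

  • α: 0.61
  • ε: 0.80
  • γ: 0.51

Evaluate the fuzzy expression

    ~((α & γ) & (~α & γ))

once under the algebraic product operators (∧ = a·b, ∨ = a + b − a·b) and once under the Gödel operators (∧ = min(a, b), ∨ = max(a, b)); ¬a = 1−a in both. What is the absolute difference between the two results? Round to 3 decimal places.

Under algebraic product:
  α & γ = a·b on (0.6100, 0.5100) = 0.3111
  ~α = 1 − 0.6100 = 0.3900
  ~α & γ = a·b on (0.3900, 0.5100) = 0.1989
  (α & γ) & (~α & γ) = a·b on (0.3111, 0.1989) = 0.0619
  ~((α & γ) & (~α & γ)) = 1 − 0.0619 = 0.9381
  → value = 0.9381
Under Gödel:
  α & γ = min(a, b) on (0.61, 0.51) = 0.51
  ~α = 1 − 0.61 = 0.39
  ~α & γ = min(a, b) on (0.39, 0.51) = 0.39
  (α & γ) & (~α & γ) = min(a, b) on (0.51, 0.39) = 0.39
  ~((α & γ) & (~α & γ)) = 1 − 0.39 = 0.61
  → value = 0.6100
|0.9381 − 0.6100| = 0.328

0.328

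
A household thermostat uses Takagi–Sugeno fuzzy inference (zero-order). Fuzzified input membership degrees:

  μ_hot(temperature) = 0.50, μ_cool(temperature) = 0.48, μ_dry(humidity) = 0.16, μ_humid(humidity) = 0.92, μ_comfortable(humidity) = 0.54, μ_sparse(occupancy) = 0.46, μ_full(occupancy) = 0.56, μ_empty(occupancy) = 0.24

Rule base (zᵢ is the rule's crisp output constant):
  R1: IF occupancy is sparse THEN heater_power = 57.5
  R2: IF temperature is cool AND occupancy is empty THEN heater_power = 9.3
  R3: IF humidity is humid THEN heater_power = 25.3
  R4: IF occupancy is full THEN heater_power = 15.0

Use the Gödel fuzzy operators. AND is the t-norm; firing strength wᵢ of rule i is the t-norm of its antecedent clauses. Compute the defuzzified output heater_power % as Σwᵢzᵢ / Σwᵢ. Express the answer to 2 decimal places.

R1 (z=57.5): sparse=0.46 → w = 0.46
R2 (z=9.3): cool=0.48, empty=0.24; AND[min(a, b)] → w = 0.24
R3 (z=25.3): humid=0.92 → w = 0.92
R4 (z=15.0): full=0.56 → w = 0.56
Weighted average = (0.46·57.5 + 0.24·9.3 + 0.92·25.3 + 0.56·15.0) / (0.46 + 0.24 + 0.92 + 0.56)
  = 60.3580 / 2.1800 = 27.69

27.69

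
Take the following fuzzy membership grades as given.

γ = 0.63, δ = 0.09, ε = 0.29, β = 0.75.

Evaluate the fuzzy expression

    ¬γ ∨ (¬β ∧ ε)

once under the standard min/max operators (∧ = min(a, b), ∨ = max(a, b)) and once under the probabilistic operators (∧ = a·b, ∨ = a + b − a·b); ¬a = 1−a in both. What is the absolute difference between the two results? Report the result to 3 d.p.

0.046

Under standard min/max:
  ¬γ = 1 − 0.63 = 0.37
  ¬β = 1 − 0.75 = 0.25
  ¬β ∧ ε = min(a, b) on (0.25, 0.29) = 0.25
  ¬γ ∨ (¬β ∧ ε) = max(a, b) on (0.37, 0.25) = 0.37
  → value = 0.3700
Under probabilistic:
  ¬γ = 1 − 0.6300 = 0.3700
  ¬β = 1 − 0.7500 = 0.2500
  ¬β ∧ ε = a·b on (0.2500, 0.2900) = 0.0725
  ¬γ ∨ (¬β ∧ ε) = a + b − a·b on (0.3700, 0.0725) = 0.4157
  → value = 0.4157
|0.3700 − 0.4157| = 0.046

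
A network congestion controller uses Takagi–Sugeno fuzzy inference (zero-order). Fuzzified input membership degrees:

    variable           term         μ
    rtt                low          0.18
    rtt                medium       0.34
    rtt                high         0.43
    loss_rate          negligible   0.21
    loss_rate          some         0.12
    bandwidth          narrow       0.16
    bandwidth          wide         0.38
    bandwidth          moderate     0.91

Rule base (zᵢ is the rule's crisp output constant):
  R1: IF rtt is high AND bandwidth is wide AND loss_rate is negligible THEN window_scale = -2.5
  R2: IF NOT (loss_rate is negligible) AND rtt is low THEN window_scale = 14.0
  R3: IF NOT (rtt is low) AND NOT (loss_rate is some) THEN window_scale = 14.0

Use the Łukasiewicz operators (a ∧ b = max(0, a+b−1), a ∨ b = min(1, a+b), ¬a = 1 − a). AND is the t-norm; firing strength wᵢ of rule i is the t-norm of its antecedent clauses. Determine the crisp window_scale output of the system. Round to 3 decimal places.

14.000

R1 (z=-2.5): high=0.43, wide=0.38, negligible=0.21; AND[max(0, a+b−1)] → w = 0.00
R2 (z=14.0): ¬negligible=1−0.21=0.79, low=0.18; AND[max(0, a+b−1)] → w = 0.00
R3 (z=14.0): ¬low=1−0.18=0.82, ¬some=1−0.12=0.88; AND[max(0, a+b−1)] → w = 0.70
Weighted average = (0.00·-2.5 + 0.00·14.0 + 0.70·14.0) / (0.00 + 0.00 + 0.70)
  = 9.8000 / 0.7000 = 14.000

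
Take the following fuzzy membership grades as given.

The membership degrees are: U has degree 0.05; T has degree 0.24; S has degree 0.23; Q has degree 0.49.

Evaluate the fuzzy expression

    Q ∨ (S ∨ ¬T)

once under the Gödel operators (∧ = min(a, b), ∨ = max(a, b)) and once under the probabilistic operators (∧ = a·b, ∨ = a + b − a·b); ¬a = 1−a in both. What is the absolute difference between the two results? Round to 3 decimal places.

0.146

Under Gödel:
  ¬T = 1 − 0.24 = 0.76
  S ∨ ¬T = max(a, b) on (0.23, 0.76) = 0.76
  Q ∨ (S ∨ ¬T) = max(a, b) on (0.49, 0.76) = 0.76
  → value = 0.7600
Under probabilistic:
  ¬T = 1 − 0.2400 = 0.7600
  S ∨ ¬T = a + b − a·b on (0.2300, 0.7600) = 0.8152
  Q ∨ (S ∨ ¬T) = a + b − a·b on (0.4900, 0.8152) = 0.9058
  → value = 0.9058
|0.7600 − 0.9058| = 0.146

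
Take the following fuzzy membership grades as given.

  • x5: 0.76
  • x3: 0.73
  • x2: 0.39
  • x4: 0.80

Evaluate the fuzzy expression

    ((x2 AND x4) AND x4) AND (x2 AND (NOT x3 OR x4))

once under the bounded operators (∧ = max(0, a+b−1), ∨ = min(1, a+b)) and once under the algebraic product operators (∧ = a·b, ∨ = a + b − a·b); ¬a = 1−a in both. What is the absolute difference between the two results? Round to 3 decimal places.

Under bounded:
  x2 AND x4 = max(0, a+b−1) on (0.39, 0.80) = 0.19
  (x2 AND x4) AND x4 = max(0, a+b−1) on (0.19, 0.80) = 0.00
  NOT x3 = 1 − 0.73 = 0.27
  NOT x3 OR x4 = min(1, a+b) on (0.27, 0.80) = 1.00
  x2 AND (NOT x3 OR x4) = max(0, a+b−1) on (0.39, 1.00) = 0.39
  ((x2 AND x4) AND x4) AND (x2 AND (NOT x3 OR x4)) = max(0, a+b−1) on (0.00, 0.39) = 0.00
  → value = 0.0000
Under algebraic product:
  x2 AND x4 = a·b on (0.3900, 0.8000) = 0.3120
  (x2 AND x4) AND x4 = a·b on (0.3120, 0.8000) = 0.2496
  NOT x3 = 1 − 0.7300 = 0.2700
  NOT x3 OR x4 = a + b − a·b on (0.2700, 0.8000) = 0.8540
  x2 AND (NOT x3 OR x4) = a·b on (0.3900, 0.8540) = 0.3331
  ((x2 AND x4) AND x4) AND (x2 AND (NOT x3 OR x4)) = a·b on (0.2496, 0.3331) = 0.0831
  → value = 0.0831
|0.0000 − 0.0831| = 0.083

0.083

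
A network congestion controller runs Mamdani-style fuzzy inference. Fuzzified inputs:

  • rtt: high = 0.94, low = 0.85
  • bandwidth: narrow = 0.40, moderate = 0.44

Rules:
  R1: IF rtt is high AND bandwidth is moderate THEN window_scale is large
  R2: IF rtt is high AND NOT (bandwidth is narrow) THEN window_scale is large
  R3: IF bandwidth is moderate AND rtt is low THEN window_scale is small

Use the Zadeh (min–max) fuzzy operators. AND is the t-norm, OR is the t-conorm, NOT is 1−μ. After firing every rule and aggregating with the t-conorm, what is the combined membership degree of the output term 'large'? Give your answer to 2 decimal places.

R1: high=0.94, moderate=0.44; AND[min(a, b)] → w = 0.44
R2: high=0.94, ¬narrow=1−0.40=0.60; AND[min(a, b)] → w = 0.60
R3: moderate=0.44, low=0.85; AND[min(a, b)] → w = 0.44
Rules with consequent 'large': {R1, R2} → strengths 0.44, 0.60
Aggregate via t-conorm [max(a, b)]: 0.60

0.60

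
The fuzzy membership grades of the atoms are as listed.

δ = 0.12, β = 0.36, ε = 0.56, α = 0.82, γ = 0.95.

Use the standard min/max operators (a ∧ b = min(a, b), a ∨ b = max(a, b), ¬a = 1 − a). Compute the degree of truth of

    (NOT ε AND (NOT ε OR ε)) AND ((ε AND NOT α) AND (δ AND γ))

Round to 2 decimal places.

NOT ε = 1 − 0.56 = 0.44
NOT ε = 1 − 0.56 = 0.44
NOT ε OR ε = max(a, b) on (0.44, 0.56) = 0.56
NOT ε AND (NOT ε OR ε) = min(a, b) on (0.44, 0.56) = 0.44
NOT α = 1 − 0.82 = 0.18
ε AND NOT α = min(a, b) on (0.56, 0.18) = 0.18
δ AND γ = min(a, b) on (0.12, 0.95) = 0.12
(ε AND NOT α) AND (δ AND γ) = min(a, b) on (0.18, 0.12) = 0.12
(NOT ε AND (NOT ε OR ε)) AND ((ε AND NOT α) AND (δ AND γ)) = min(a, b) on (0.44, 0.12) = 0.12

0.12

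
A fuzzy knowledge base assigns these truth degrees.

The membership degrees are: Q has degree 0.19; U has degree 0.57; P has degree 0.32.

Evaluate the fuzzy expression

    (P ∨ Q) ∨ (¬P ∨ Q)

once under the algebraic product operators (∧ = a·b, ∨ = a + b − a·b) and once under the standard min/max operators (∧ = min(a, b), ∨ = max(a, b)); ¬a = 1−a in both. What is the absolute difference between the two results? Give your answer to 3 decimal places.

Under algebraic product:
  P ∨ Q = a + b − a·b on (0.3200, 0.1900) = 0.4492
  ¬P = 1 − 0.3200 = 0.6800
  ¬P ∨ Q = a + b − a·b on (0.6800, 0.1900) = 0.7408
  (P ∨ Q) ∨ (¬P ∨ Q) = a + b − a·b on (0.4492, 0.7408) = 0.8572
  → value = 0.8572
Under standard min/max:
  P ∨ Q = max(a, b) on (0.32, 0.19) = 0.32
  ¬P = 1 − 0.32 = 0.68
  ¬P ∨ Q = max(a, b) on (0.68, 0.19) = 0.68
  (P ∨ Q) ∨ (¬P ∨ Q) = max(a, b) on (0.32, 0.68) = 0.68
  → value = 0.6800
|0.8572 − 0.6800| = 0.177

0.177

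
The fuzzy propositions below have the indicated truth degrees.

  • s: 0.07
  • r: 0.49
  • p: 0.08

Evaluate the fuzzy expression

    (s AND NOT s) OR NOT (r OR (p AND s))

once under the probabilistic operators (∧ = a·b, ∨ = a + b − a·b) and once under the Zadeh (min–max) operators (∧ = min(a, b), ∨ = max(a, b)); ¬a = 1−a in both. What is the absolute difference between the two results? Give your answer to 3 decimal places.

0.029

Under probabilistic:
  NOT s = 1 − 0.0700 = 0.9300
  s AND NOT s = a·b on (0.0700, 0.9300) = 0.0651
  p AND s = a·b on (0.0800, 0.0700) = 0.0056
  r OR (p AND s) = a + b − a·b on (0.4900, 0.0056) = 0.4929
  NOT (r OR (p AND s)) = 1 − 0.4929 = 0.5071
  (s AND NOT s) OR NOT (r OR (p AND s)) = a + b − a·b on (0.0651, 0.5071) = 0.5392
  → value = 0.5392
Under Zadeh (min–max):
  NOT s = 1 − 0.07 = 0.93
  s AND NOT s = min(a, b) on (0.07, 0.93) = 0.07
  p AND s = min(a, b) on (0.08, 0.07) = 0.07
  r OR (p AND s) = max(a, b) on (0.49, 0.07) = 0.49
  NOT (r OR (p AND s)) = 1 − 0.49 = 0.51
  (s AND NOT s) OR NOT (r OR (p AND s)) = max(a, b) on (0.07, 0.51) = 0.51
  → value = 0.5100
|0.5392 − 0.5100| = 0.029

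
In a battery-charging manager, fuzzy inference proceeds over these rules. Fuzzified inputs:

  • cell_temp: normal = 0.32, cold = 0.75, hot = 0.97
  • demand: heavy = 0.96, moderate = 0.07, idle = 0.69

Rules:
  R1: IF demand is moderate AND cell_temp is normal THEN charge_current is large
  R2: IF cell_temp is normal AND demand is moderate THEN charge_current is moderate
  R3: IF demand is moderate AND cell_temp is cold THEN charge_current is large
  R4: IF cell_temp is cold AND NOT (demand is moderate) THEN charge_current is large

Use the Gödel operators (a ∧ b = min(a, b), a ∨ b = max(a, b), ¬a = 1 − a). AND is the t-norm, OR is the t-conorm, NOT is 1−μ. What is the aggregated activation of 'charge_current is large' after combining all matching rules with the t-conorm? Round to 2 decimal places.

R1: moderate=0.07, normal=0.32; AND[min(a, b)] → w = 0.07
R2: normal=0.32, moderate=0.07; AND[min(a, b)] → w = 0.07
R3: moderate=0.07, cold=0.75; AND[min(a, b)] → w = 0.07
R4: cold=0.75, ¬moderate=1−0.07=0.93; AND[min(a, b)] → w = 0.75
Rules with consequent 'large': {R1, R3, R4} → strengths 0.07, 0.07, 0.75
Aggregate via t-conorm [max(a, b)]: 0.75

0.75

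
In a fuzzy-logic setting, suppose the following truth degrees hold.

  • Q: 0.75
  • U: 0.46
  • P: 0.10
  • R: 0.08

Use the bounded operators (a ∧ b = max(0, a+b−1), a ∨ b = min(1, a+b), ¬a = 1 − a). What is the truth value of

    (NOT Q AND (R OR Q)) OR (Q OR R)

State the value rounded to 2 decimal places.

NOT Q = 1 − 0.75 = 0.25
R OR Q = min(1, a+b) on (0.08, 0.75) = 0.83
NOT Q AND (R OR Q) = max(0, a+b−1) on (0.25, 0.83) = 0.08
Q OR R = min(1, a+b) on (0.75, 0.08) = 0.83
(NOT Q AND (R OR Q)) OR (Q OR R) = min(1, a+b) on (0.08, 0.83) = 0.91

0.91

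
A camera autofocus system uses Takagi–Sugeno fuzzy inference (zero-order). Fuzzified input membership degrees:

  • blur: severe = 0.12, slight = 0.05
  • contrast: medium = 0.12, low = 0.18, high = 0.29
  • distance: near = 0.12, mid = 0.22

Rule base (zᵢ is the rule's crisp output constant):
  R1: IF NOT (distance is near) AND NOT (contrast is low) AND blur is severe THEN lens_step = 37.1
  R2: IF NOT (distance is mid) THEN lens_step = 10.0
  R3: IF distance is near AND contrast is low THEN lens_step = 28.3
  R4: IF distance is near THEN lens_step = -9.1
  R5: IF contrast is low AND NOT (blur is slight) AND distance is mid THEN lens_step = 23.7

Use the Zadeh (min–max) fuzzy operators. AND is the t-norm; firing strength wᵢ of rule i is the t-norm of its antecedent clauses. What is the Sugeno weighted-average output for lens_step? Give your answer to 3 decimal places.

R1 (z=37.1): ¬near=1−0.12=0.88, ¬low=1−0.18=0.82, severe=0.12; AND[min(a, b)] → w = 0.12
R2 (z=10.0): ¬mid=1−0.22=0.78 → w = 0.78
R3 (z=28.3): near=0.12, low=0.18; AND[min(a, b)] → w = 0.12
R4 (z=-9.1): near=0.12 → w = 0.12
R5 (z=23.7): low=0.18, ¬slight=1−0.05=0.95, mid=0.22; AND[min(a, b)] → w = 0.18
Weighted average = (0.12·37.1 + 0.78·10.0 + 0.12·28.3 + 0.12·-9.1 + 0.18·23.7) / (0.12 + 0.78 + 0.12 + 0.12 + 0.18)
  = 18.8220 / 1.3200 = 14.259

14.259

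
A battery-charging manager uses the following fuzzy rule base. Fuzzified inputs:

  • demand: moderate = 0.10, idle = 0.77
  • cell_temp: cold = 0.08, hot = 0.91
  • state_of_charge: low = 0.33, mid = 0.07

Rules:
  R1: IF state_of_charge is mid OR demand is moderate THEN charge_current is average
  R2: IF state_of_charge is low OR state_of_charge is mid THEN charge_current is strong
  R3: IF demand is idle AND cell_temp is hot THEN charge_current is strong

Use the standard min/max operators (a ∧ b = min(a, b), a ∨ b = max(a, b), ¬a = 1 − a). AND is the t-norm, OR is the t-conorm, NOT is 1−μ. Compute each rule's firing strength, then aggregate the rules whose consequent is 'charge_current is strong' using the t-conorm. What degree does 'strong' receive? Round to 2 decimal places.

0.77

R1: mid=0.07, moderate=0.10; OR[max(a, b)] → w = 0.10
R2: low=0.33, mid=0.07; OR[max(a, b)] → w = 0.33
R3: idle=0.77, hot=0.91; AND[min(a, b)] → w = 0.77
Rules with consequent 'strong': {R2, R3} → strengths 0.33, 0.77
Aggregate via t-conorm [max(a, b)]: 0.77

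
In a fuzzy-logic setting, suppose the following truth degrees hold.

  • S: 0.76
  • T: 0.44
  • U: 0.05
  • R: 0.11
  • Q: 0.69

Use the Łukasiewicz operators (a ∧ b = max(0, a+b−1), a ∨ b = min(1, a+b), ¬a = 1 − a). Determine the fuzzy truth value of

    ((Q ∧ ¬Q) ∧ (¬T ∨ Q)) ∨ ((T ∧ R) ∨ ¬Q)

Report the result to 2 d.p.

0.31

¬Q = 1 − 0.69 = 0.31
Q ∧ ¬Q = max(0, a+b−1) on (0.69, 0.31) = 0.00
¬T = 1 − 0.44 = 0.56
¬T ∨ Q = min(1, a+b) on (0.56, 0.69) = 1.00
(Q ∧ ¬Q) ∧ (¬T ∨ Q) = max(0, a+b−1) on (0.00, 1.00) = 0.00
T ∧ R = max(0, a+b−1) on (0.44, 0.11) = 0.00
¬Q = 1 − 0.69 = 0.31
(T ∧ R) ∨ ¬Q = min(1, a+b) on (0.00, 0.31) = 0.31
((Q ∧ ¬Q) ∧ (¬T ∨ Q)) ∨ ((T ∧ R) ∨ ¬Q) = min(1, a+b) on (0.00, 0.31) = 0.31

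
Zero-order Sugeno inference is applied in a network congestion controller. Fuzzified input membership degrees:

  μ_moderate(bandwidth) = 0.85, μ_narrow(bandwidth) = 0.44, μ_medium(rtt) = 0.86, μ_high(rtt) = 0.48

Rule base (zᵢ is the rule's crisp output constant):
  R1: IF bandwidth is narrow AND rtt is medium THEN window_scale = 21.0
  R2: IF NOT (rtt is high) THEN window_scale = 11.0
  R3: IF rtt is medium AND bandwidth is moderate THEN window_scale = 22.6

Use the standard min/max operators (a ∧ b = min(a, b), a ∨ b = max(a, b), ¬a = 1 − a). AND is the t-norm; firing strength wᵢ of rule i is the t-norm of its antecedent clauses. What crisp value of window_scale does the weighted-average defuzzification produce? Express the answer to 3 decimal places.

18.878

R1 (z=21.0): narrow=0.44, medium=0.86; AND[min(a, b)] → w = 0.44
R2 (z=11.0): ¬high=1−0.48=0.52 → w = 0.52
R3 (z=22.6): medium=0.86, moderate=0.85; AND[min(a, b)] → w = 0.85
Weighted average = (0.44·21.0 + 0.52·11.0 + 0.85·22.6) / (0.44 + 0.52 + 0.85)
  = 34.1700 / 1.8100 = 18.878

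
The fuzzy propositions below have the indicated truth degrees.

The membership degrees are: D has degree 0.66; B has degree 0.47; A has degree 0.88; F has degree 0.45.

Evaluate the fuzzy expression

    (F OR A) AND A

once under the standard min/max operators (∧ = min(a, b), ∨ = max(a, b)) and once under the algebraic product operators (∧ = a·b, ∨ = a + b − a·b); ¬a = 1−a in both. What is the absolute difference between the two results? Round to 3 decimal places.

Under standard min/max:
  F OR A = max(a, b) on (0.45, 0.88) = 0.88
  (F OR A) AND A = min(a, b) on (0.88, 0.88) = 0.88
  → value = 0.8800
Under algebraic product:
  F OR A = a + b − a·b on (0.4500, 0.8800) = 0.9340
  (F OR A) AND A = a·b on (0.9340, 0.8800) = 0.8219
  → value = 0.8219
|0.8800 − 0.8219| = 0.058

0.058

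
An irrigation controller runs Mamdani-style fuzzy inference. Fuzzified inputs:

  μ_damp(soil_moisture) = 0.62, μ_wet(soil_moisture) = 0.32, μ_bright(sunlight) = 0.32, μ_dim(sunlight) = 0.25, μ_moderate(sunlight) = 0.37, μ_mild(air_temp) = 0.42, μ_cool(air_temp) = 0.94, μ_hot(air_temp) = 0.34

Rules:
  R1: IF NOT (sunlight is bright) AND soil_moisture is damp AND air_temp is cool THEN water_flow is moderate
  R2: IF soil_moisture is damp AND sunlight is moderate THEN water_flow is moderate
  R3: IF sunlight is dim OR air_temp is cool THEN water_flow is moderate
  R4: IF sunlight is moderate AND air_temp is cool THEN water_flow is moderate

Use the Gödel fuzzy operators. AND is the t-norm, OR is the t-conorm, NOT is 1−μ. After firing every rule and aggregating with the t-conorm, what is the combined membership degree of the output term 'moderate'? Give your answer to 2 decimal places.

0.94

R1: ¬bright=1−0.32=0.68, damp=0.62, cool=0.94; AND[min(a, b)] → w = 0.62
R2: damp=0.62, moderate=0.37; AND[min(a, b)] → w = 0.37
R3: dim=0.25, cool=0.94; OR[max(a, b)] → w = 0.94
R4: moderate=0.37, cool=0.94; AND[min(a, b)] → w = 0.37
Rules with consequent 'moderate': {R1, R2, R3, R4} → strengths 0.62, 0.37, 0.94, 0.37
Aggregate via t-conorm [max(a, b)]: 0.94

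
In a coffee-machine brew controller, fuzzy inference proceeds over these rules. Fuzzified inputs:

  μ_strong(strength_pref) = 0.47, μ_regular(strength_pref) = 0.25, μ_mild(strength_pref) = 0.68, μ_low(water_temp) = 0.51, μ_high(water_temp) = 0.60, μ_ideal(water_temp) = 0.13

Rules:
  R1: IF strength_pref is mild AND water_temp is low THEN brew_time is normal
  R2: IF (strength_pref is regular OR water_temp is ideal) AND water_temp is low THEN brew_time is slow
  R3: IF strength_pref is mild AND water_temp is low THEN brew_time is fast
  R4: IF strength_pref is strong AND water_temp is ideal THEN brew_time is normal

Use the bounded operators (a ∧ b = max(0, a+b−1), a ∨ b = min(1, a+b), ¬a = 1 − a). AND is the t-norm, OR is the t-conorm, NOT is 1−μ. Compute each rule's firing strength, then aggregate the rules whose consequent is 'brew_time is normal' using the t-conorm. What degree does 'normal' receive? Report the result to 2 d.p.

R1: mild=0.68, low=0.51; AND[max(0, a+b−1)] → w = 0.19
R2: (regular=0.25 OR ideal=0.13) = 0.38; AND[max(0, a+b−1)] with low=0.51 → w = 0.00
R3: mild=0.68, low=0.51; AND[max(0, a+b−1)] → w = 0.19
R4: strong=0.47, ideal=0.13; AND[max(0, a+b−1)] → w = 0.00
Rules with consequent 'normal': {R1, R4} → strengths 0.19, 0.00
Aggregate via t-conorm [min(1, a+b)]: 0.19

0.19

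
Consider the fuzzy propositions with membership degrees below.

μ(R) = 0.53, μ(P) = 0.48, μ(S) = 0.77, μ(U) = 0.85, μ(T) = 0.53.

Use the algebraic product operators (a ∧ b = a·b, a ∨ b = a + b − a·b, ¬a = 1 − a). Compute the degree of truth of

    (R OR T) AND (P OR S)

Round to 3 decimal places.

R OR T = a + b − a·b on (0.5300, 0.5300) = 0.7791
P OR S = a + b − a·b on (0.4800, 0.7700) = 0.8804
(R OR T) AND (P OR S) = a·b on (0.7791, 0.8804) = 0.6859

0.686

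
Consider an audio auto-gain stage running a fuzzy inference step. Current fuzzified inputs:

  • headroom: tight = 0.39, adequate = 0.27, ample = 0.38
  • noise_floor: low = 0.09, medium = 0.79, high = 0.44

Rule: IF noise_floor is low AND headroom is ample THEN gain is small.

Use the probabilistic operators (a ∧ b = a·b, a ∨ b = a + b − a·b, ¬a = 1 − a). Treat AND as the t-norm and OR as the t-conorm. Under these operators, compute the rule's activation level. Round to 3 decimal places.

firing strength: low=0.09, ample=0.38; AND[a·b] → w = 0.0342

0.034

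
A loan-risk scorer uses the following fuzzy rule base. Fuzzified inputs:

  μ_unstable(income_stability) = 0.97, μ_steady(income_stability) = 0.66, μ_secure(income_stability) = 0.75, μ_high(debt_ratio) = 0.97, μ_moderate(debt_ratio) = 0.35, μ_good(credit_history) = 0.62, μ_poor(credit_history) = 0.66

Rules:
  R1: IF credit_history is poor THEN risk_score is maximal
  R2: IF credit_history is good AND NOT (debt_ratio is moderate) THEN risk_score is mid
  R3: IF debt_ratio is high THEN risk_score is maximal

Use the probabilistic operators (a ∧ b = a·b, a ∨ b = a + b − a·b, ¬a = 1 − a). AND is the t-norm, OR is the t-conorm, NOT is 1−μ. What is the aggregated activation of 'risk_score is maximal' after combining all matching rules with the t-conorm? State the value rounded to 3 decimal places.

R1: poor=0.66 → w = 0.6600
R2: good=0.62, ¬moderate=1−0.35=0.65; AND[a·b] → w = 0.4030
R3: high=0.97 → w = 0.9700
Rules with consequent 'maximal': {R1, R3} → strengths 0.6600, 0.9700
Aggregate via t-conorm [a + b − a·b]: 0.9898

0.990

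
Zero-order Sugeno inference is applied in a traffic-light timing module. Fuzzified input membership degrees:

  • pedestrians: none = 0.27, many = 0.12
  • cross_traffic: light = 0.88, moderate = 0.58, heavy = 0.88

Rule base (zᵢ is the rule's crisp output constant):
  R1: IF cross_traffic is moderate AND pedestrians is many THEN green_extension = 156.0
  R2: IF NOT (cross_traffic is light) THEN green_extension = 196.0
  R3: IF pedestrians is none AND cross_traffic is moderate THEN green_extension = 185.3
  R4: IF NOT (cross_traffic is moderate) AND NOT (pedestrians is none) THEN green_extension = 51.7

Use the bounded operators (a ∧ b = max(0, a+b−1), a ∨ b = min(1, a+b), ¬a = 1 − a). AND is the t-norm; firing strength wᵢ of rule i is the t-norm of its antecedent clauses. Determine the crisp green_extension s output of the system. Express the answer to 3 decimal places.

R1 (z=156.0): moderate=0.58, many=0.12; AND[max(0, a+b−1)] → w = 0.00
R2 (z=196.0): ¬light=1−0.88=0.12 → w = 0.12
R3 (z=185.3): none=0.27, moderate=0.58; AND[max(0, a+b−1)] → w = 0.00
R4 (z=51.7): ¬moderate=1−0.58=0.42, ¬none=1−0.27=0.73; AND[max(0, a+b−1)] → w = 0.15
Weighted average = (0.00·156.0 + 0.12·196.0 + 0.00·185.3 + 0.15·51.7) / (0.00 + 0.12 + 0.00 + 0.15)
  = 31.2750 / 0.2700 = 115.833

115.833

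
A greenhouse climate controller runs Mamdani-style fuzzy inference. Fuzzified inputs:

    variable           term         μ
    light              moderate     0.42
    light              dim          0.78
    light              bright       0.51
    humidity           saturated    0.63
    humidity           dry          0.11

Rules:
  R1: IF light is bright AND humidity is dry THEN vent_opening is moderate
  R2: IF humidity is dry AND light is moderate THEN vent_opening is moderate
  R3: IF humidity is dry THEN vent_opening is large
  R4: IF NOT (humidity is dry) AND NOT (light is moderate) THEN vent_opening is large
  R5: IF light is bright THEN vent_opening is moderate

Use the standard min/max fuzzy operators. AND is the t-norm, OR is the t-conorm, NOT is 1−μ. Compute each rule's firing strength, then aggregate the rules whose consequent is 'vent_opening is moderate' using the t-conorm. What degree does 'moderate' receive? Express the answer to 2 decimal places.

0.51

R1: bright=0.51, dry=0.11; AND[min(a, b)] → w = 0.11
R2: dry=0.11, moderate=0.42; AND[min(a, b)] → w = 0.11
R3: dry=0.11 → w = 0.11
R4: ¬dry=1−0.11=0.89, ¬moderate=1−0.42=0.58; AND[min(a, b)] → w = 0.58
R5: bright=0.51 → w = 0.51
Rules with consequent 'moderate': {R1, R2, R5} → strengths 0.11, 0.11, 0.51
Aggregate via t-conorm [max(a, b)]: 0.51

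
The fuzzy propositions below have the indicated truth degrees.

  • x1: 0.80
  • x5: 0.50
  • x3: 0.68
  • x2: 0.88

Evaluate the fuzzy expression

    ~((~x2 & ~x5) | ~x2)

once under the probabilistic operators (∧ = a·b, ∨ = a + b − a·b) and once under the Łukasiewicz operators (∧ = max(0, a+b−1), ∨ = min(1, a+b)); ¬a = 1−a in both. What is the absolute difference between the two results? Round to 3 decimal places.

Under probabilistic:
  ~x2 = 1 − 0.8800 = 0.1200
  ~x5 = 1 − 0.5000 = 0.5000
  ~x2 & ~x5 = a·b on (0.1200, 0.5000) = 0.0600
  ~x2 = 1 − 0.8800 = 0.1200
  (~x2 & ~x5) | ~x2 = a + b − a·b on (0.0600, 0.1200) = 0.1728
  ~((~x2 & ~x5) | ~x2) = 1 − 0.1728 = 0.8272
  → value = 0.8272
Under Łukasiewicz:
  ~x2 = 1 − 0.88 = 0.12
  ~x5 = 1 − 0.50 = 0.50
  ~x2 & ~x5 = max(0, a+b−1) on (0.12, 0.50) = 0.00
  ~x2 = 1 − 0.88 = 0.12
  (~x2 & ~x5) | ~x2 = min(1, a+b) on (0.00, 0.12) = 0.12
  ~((~x2 & ~x5) | ~x2) = 1 − 0.12 = 0.88
  → value = 0.8800
|0.8272 − 0.8800| = 0.053

0.053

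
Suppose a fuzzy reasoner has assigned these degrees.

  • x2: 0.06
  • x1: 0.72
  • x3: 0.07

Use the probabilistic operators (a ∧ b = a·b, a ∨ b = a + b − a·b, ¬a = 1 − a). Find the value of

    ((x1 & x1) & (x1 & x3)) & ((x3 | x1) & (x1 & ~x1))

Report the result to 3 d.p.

x1 & x1 = a·b on (0.7200, 0.7200) = 0.5184
x1 & x3 = a·b on (0.7200, 0.0700) = 0.0504
(x1 & x1) & (x1 & x3) = a·b on (0.5184, 0.0504) = 0.0261
x3 | x1 = a + b − a·b on (0.0700, 0.7200) = 0.7396
~x1 = 1 − 0.7200 = 0.2800
x1 & ~x1 = a·b on (0.7200, 0.2800) = 0.2016
(x3 | x1) & (x1 & ~x1) = a·b on (0.7396, 0.2016) = 0.1491
((x1 & x1) & (x1 & x3)) & ((x3 | x1) & (x1 & ~x1)) = a·b on (0.0261, 0.1491) = 0.0039

0.004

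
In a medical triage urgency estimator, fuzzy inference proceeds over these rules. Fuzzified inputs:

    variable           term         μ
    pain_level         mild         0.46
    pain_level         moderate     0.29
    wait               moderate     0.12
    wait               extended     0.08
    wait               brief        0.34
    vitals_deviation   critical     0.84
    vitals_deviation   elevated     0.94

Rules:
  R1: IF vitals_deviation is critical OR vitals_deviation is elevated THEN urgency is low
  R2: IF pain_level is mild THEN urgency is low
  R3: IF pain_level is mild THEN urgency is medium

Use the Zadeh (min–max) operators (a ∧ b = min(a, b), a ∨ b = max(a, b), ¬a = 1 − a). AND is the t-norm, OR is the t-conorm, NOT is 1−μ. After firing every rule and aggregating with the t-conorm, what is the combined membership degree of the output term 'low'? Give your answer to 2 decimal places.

R1: critical=0.84, elevated=0.94; OR[max(a, b)] → w = 0.94
R2: mild=0.46 → w = 0.46
R3: mild=0.46 → w = 0.46
Rules with consequent 'low': {R1, R2} → strengths 0.94, 0.46
Aggregate via t-conorm [max(a, b)]: 0.94

0.94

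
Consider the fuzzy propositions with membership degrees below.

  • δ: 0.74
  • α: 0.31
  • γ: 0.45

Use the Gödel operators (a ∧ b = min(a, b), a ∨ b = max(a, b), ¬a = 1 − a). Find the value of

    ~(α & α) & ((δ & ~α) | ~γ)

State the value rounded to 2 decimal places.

α & α = min(a, b) on (0.31, 0.31) = 0.31
~(α & α) = 1 − 0.31 = 0.69
~α = 1 − 0.31 = 0.69
δ & ~α = min(a, b) on (0.74, 0.69) = 0.69
~γ = 1 − 0.45 = 0.55
(δ & ~α) | ~γ = max(a, b) on (0.69, 0.55) = 0.69
~(α & α) & ((δ & ~α) | ~γ) = min(a, b) on (0.69, 0.69) = 0.69

0.69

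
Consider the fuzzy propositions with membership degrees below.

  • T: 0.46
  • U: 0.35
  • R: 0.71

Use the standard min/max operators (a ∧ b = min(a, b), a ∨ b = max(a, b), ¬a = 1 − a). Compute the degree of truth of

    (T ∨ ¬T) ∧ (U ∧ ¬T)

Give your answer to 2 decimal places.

0.35

¬T = 1 − 0.46 = 0.54
T ∨ ¬T = max(a, b) on (0.46, 0.54) = 0.54
¬T = 1 − 0.46 = 0.54
U ∧ ¬T = min(a, b) on (0.35, 0.54) = 0.35
(T ∨ ¬T) ∧ (U ∧ ¬T) = min(a, b) on (0.54, 0.35) = 0.35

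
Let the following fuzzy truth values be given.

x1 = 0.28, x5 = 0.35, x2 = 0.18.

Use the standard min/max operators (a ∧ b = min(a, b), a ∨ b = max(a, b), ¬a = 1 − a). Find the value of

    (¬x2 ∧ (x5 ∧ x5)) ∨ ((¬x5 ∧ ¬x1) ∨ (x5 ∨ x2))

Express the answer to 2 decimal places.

0.65

¬x2 = 1 − 0.18 = 0.82
x5 ∧ x5 = min(a, b) on (0.35, 0.35) = 0.35
¬x2 ∧ (x5 ∧ x5) = min(a, b) on (0.82, 0.35) = 0.35
¬x5 = 1 − 0.35 = 0.65
¬x1 = 1 − 0.28 = 0.72
¬x5 ∧ ¬x1 = min(a, b) on (0.65, 0.72) = 0.65
x5 ∨ x2 = max(a, b) on (0.35, 0.18) = 0.35
(¬x5 ∧ ¬x1) ∨ (x5 ∨ x2) = max(a, b) on (0.65, 0.35) = 0.65
(¬x2 ∧ (x5 ∧ x5)) ∨ ((¬x5 ∧ ¬x1) ∨ (x5 ∨ x2)) = max(a, b) on (0.35, 0.65) = 0.65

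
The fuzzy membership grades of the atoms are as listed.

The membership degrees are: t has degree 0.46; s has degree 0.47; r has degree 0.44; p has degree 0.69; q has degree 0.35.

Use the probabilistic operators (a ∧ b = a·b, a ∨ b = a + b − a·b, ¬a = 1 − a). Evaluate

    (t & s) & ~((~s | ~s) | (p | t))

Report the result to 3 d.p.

0.008

t & s = a·b on (0.4600, 0.4700) = 0.2162
~s = 1 − 0.4700 = 0.5300
~s = 1 − 0.4700 = 0.5300
~s | ~s = a + b − a·b on (0.5300, 0.5300) = 0.7791
p | t = a + b − a·b on (0.6900, 0.4600) = 0.8326
(~s | ~s) | (p | t) = a + b − a·b on (0.7791, 0.8326) = 0.9630
~((~s | ~s) | (p | t)) = 1 − 0.9630 = 0.0370
(t & s) & ~((~s | ~s) | (p | t)) = a·b on (0.2162, 0.0370) = 0.0080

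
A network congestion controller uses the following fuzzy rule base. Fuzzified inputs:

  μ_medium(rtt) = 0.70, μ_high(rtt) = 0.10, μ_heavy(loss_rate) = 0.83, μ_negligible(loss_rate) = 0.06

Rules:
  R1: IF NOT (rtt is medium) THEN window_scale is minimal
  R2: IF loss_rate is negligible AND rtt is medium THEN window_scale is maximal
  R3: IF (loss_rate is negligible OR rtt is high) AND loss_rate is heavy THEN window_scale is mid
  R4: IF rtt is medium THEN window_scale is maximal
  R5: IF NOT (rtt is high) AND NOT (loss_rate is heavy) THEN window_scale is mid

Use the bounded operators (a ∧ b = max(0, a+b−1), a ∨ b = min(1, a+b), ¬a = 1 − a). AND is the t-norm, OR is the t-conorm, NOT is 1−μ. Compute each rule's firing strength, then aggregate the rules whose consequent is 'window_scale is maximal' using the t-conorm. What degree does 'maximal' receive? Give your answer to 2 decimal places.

R1: ¬medium=1−0.70=0.30 → w = 0.30
R2: negligible=0.06, medium=0.70; AND[max(0, a+b−1)] → w = 0.00
R3: (negligible=0.06 OR high=0.10) = 0.16; AND[max(0, a+b−1)] with heavy=0.83 → w = 0.00
R4: medium=0.70 → w = 0.70
R5: ¬high=1−0.10=0.90, ¬heavy=1−0.83=0.17; AND[max(0, a+b−1)] → w = 0.07
Rules with consequent 'maximal': {R2, R4} → strengths 0.00, 0.70
Aggregate via t-conorm [min(1, a+b)]: 0.70

0.70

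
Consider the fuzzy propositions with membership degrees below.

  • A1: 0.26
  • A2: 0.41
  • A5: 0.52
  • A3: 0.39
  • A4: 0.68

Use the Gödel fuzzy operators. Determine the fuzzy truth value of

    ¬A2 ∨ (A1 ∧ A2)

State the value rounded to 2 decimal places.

¬A2 = 1 − 0.41 = 0.59
A1 ∧ A2 = min(a, b) on (0.26, 0.41) = 0.26
¬A2 ∨ (A1 ∧ A2) = max(a, b) on (0.59, 0.26) = 0.59

0.59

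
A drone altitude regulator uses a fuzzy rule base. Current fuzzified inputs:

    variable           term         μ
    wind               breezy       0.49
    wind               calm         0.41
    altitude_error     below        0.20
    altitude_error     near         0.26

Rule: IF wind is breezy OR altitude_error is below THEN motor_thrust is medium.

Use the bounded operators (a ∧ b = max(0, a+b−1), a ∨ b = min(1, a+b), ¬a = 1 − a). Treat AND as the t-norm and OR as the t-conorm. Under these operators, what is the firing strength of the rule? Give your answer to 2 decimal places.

firing strength: breezy=0.49, below=0.20; OR[min(1, a+b)] → w = 0.69

0.69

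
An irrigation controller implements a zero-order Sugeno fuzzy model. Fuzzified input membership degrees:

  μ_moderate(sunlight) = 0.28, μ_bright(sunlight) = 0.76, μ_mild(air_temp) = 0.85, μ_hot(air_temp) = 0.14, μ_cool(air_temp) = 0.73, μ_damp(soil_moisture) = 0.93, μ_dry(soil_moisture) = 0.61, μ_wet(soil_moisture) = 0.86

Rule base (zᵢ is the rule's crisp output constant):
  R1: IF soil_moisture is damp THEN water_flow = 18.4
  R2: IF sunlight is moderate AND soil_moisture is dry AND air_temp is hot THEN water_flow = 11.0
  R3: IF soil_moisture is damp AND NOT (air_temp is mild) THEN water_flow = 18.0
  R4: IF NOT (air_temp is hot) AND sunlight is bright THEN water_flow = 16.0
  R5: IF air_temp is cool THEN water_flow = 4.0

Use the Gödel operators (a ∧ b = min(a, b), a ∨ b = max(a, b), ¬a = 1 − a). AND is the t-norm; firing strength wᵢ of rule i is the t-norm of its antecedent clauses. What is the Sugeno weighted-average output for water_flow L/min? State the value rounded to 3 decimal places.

13.444

R1 (z=18.4): damp=0.93 → w = 0.93
R2 (z=11.0): moderate=0.28, dry=0.61, hot=0.14; AND[min(a, b)] → w = 0.14
R3 (z=18.0): damp=0.93, ¬mild=1−0.85=0.15; AND[min(a, b)] → w = 0.15
R4 (z=16.0): ¬hot=1−0.14=0.86, bright=0.76; AND[min(a, b)] → w = 0.76
R5 (z=4.0): cool=0.73 → w = 0.73
Weighted average = (0.93·18.4 + 0.14·11.0 + 0.15·18.0 + 0.76·16.0 + 0.73·4.0) / (0.93 + 0.14 + 0.15 + 0.76 + 0.73)
  = 36.4320 / 2.7100 = 13.444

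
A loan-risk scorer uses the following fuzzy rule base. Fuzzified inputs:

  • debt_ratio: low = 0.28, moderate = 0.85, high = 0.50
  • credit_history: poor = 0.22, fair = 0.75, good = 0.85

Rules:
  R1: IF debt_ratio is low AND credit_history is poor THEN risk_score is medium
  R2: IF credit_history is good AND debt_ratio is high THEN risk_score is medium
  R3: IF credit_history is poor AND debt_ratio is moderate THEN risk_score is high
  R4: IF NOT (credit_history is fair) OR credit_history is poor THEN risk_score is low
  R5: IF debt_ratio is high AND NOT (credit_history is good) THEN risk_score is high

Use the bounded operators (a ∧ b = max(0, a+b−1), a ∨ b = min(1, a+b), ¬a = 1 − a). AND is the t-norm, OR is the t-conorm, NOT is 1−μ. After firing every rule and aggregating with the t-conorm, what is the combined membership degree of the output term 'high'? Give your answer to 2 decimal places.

0.07

R1: low=0.28, poor=0.22; AND[max(0, a+b−1)] → w = 0.00
R2: good=0.85, high=0.50; AND[max(0, a+b−1)] → w = 0.35
R3: poor=0.22, moderate=0.85; AND[max(0, a+b−1)] → w = 0.07
R4: ¬fair=1−0.75=0.25, poor=0.22; OR[min(1, a+b)] → w = 0.47
R5: high=0.50, ¬good=1−0.85=0.15; AND[max(0, a+b−1)] → w = 0.00
Rules with consequent 'high': {R3, R5} → strengths 0.07, 0.00
Aggregate via t-conorm [min(1, a+b)]: 0.07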